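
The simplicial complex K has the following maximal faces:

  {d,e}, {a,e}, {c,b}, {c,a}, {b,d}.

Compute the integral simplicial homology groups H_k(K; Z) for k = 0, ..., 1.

Order the vertices as a < b < c < d < e. Listing each simplex with vertices in this order, K has dimension 1 with simplices:

  0-simplices (5): a, b, c, d, e
  1-simplices (5): ac, ae, bc, bd, de

Hence C_0 ≅ Z^5, C_1 ≅ Z^5.

Boundary ∂_1: C_1 → C_0 is given by ∂[p,q] = [q] − [p]. For instance
  ∂ae = e − a.
The 5×5 boundary matrix has rank 4 and Smith normal form diag(1,1,1,1).

Computing H_k = (kernel of ∂_k) / (image of ∂_{k+1}):

  H_0: rank C_0 − rank ∂_1 = 5 − 4 = 1, and the invariant factors of ∂_1 are all 1, so H_0 = Z.
  H_1: rank ker ∂_1 − rank ∂_2 = (5 − 4) − 0 = 1, and there is no ∂_2, so H_1 = Z.

As a check, the Euler characteristic is 5 − 5 = 0, which agrees with 1 − 1 = 0.

H_0 = Z,  H_1 = Z.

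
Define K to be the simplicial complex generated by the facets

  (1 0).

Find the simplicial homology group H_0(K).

H_0 = Z.

Take the total order 0 < 1 on the vertex set. Then K (dimension 1) consists of the simplices:

  0-simplices (2): [0], [1]
  1-simplices (1): [0,1]

giving chain groups C_0 ≅ Z^2, C_1 ≅ Z^1.

The boundary map ∂_1: C_1 → C_0 sends each edge [p,q] (with p < q) to q − p.
As a 2×1 matrix over Z this has rank 1, with invariant factors (1).

Now H_k = ker ∂_k / im ∂_{k+1}, so:

  H_0: rank C_0 − rank ∂_1 = 2 − 1 = 1, and the invariant factors of ∂_1 are all 1, so H_0 = Z.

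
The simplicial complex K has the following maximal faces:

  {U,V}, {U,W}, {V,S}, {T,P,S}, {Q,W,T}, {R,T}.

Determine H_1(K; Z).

We work with the vertex ordering P < Q < R < S < T < U < V < W. The simplices of K, each written with vertices in increasing order, are:

  0-simplices (8): P, Q, R, S, T, U, V, W
  1-simplices (10): PS, PT, QT, QW, RT, ST, SV, TW, UV, UW
  2-simplices (2): PST, QTW

so the chain groups are C_0 ≅ Z^8, C_1 ≅ Z^10, C_2 ≅ Z^2.

The boundary map ∂_1: C_1 → C_0 sends each edge [p,q] (with p < q) to q − p. For instance
  ∂SV = V − S.
The 8×10 boundary matrix has rank 7 and Smith normal form diag(1,1,1,1,1,1,1).

The boundary map ∂_2: C_2 → C_1 maps a triangle to the signed sum of its edges. For instance
  ∂QTW = TW − QW + QT,
  ∂PST = ST − PT + PS.
This gives a 10×2 integer matrix of rank 2; reducing to Smith normal form yields diagonal entries (1,1).

Computing H_k = (kernel of ∂_k) / (image of ∂_{k+1}):

  H_1: rank ker ∂_1 − rank ∂_2 = (10 − 7) − 2 = 1, and the invariant factors of ∂_2 are all 1, so H_1 = Z.

H_1 = Z.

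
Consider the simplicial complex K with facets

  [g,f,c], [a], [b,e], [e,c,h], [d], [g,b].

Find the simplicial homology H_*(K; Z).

H_0 ≅ Z^3,  H_1 ≅ Z,  H_2 = 0.

We work with the vertex ordering a < b < c < d < e < f < g < h. The simplices of K, each written with vertices in increasing order, are:

  0-simplices (8): a, b, c, d, e, f, g, h
  1-simplices (8): be, bg, ce, cf, cg, ch, eh, fg
  2-simplices (2): ceh, cfg

so the chain groups are C_0 ≅ Z^8, C_1 ≅ Z^8, C_2 ≅ Z^2.

Boundary ∂_1: C_1 → C_0 sends each edge [p,q] (with p < q) to q − p.
The 8×8 boundary matrix has rank 5 and Smith normal form diag(1,1,1,1,1).

The boundary map ∂_2: C_2 → C_1 acts by ∂[p,q,r] = [q,r] − [p,r] + [p,q]. For instance
  ∂ceh = eh − ch + ce,
  ∂cfg = fg − cg + cf.
This gives a 8×2 integer matrix of rank 2; reducing to Smith normal form yields diagonal entries (1,1).

Computing H_k = (kernel of ∂_k) / (image of ∂_{k+1}):

  H_0: rank C_0 − rank ∂_1 = 8 − 5 = 3, and the invariant factors of ∂_1 are all 1, so H_0 ≅ Z^3.
  H_1: rank ker ∂_1 − rank ∂_2 = (8 − 5) − 2 = 1, and the invariant factors of ∂_2 are all 1, so H_1 ≅ Z.
  H_2: rank ker ∂_2 − rank ∂_3 = (2 − 2) − 0 = 0, and there is no ∂_3, so H_2 ≅ 0.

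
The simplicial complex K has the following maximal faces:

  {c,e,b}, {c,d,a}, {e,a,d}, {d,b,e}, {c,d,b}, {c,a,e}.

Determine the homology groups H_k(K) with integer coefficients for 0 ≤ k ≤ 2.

H_0 ≅ Z,  H_1 = 0,  H_2 ≅ Z.

We work with the vertex ordering a < b < c < d < e. The simplices of K, each written with vertices in increasing order, are:

  0-simplices (5): a, b, c, d, e
  1-simplices (9): ac, ad, ae, bc, bd, be, cd, ce, de
  2-simplices (6): acd, ace, ade, bcd, bce, bde

giving chain groups C_0 ≅ Z^5, C_1 ≅ Z^9, C_2 ≅ Z^6.

The boundary map ∂_1: C_1 → C_0 sends each edge [p,q] (with p < q) to q − p. For instance
  ∂be = e − b.
The resulting 5×9 matrix has rank 4, and its Smith normal form has invariant factors (1,1,1,1).

Boundary ∂_2: C_2 → C_1 acts by ∂[p,q,r] = [q,r] − [p,r] + [p,q]. For instance
  ∂bcd = cd − bd + bc,
  ∂bce = ce − be + bc.
The 9×6 boundary matrix has rank 5 and Smith normal form diag(1,1,1,1,1).

Now H_k = ker ∂_k / im ∂_{k+1}, so:

  H_0: rank C_0 − rank ∂_1 = 5 − 4 = 1, and the invariant factors of ∂_1 are all 1, so H_0 = Z.
  H_1: rank ker ∂_1 − rank ∂_2 = (9 − 4) − 5 = 0, and the invariant factors of ∂_2 are all 1, so H_1 = 0.
  H_2: rank ker ∂_2 − rank ∂_3 = (6 − 5) − 0 = 1, and there is no ∂_3, so H_2 = Z.

(K is a triangulation of the 2-sphere S^2.)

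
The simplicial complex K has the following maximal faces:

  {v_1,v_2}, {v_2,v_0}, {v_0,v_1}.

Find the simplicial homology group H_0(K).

We work with the vertex ordering v_0 < v_1 < v_2. The simplices of K, each written with vertices in increasing order, are:

  0-simplices (3): [v_0], [v_1], [v_2]
  1-simplices (3): [v_0,v_1], [v_0,v_2], [v_1,v_2]

so the chain groups are C_0 ≅ Z^3, C_1 ≅ Z^3.

Boundary ∂_1: C_1 → C_0 maps an edge to its endpoints' difference, ∂[p,q] = q − p.
The 3×3 boundary matrix has rank 2 and Smith normal form diag(1,1).

Computing H_k = (kernel of ∂_k) / (image of ∂_{k+1}):

  H_0: rank C_0 − rank ∂_1 = 3 − 2 = 1, and the invariant factors of ∂_1 are all 1, so H_0 ≅ Z.

H_0 = Z.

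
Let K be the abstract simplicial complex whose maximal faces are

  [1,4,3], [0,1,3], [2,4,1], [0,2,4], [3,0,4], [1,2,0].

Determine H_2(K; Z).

We work with the vertex ordering 0 < 1 < 2 < 3 < 4. The simplices of K, each written with vertices in increasing order, are:

  0-simplices (5): [0], [1], [2], [3], [4]
  1-simplices (9): [0,1], [0,2], [0,3], [0,4], [1,2], [1,3], [1,4], [2,4], [3,4]
  2-simplices (6): [0,1,2], [0,1,3], [0,2,4], [0,3,4], [1,2,4], [1,3,4]

so the chain groups are C_0 ≅ Z^5, C_1 ≅ Z^9, C_2 ≅ Z^6.

∂_1: C_1 → C_0 is given by ∂[p,q] = [q] − [p].
The 5×9 boundary matrix has rank 4 and Smith normal form diag(1,1,1,1).

The boundary map ∂_2: C_2 → C_1 sends each 2-simplex [p,q,r] to [q,r] − [p,r] + [p,q]. For instance
  ∂[0,1,3] = [1,3] − [0,3] + [0,1],
  ∂[1,2,4] = [2,4] − [1,4] + [1,2].
As a 9×6 matrix over Z this has rank 5, with invariant factors (1,1,1,1,1).

From H_k ≅ ker(∂_k) / im(∂_{k+1}) we obtain:

  H_2: rank ker ∂_2 − rank ∂_3 = (6 − 5) − 0 = 1, and there is no ∂_3, so H_2 ≅ Z.

(K is a triangulation of the 2-sphere S^2.)

H_2 = Z.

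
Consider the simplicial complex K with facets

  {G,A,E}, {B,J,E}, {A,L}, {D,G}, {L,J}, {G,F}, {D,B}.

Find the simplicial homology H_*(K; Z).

Take the total order A < B < D < E < F < G < J < L on the vertex set. Then K (dimension 2) consists of the simplices:

  0-simplices (8): A, B, D, E, F, G, J, L
  1-simplices (11): AE, AG, AL, BD, BE, BJ, DG, EG, EJ, FG, JL
  2-simplices (2): AEG, BEJ

Hence C_0 ≅ Z^8, C_1 ≅ Z^11, C_2 ≅ Z^2.

The boundary map ∂_1: C_1 → C_0 sends each edge [p,q] (with p < q) to q − p.
The resulting 8×11 matrix has rank 7, and its Smith normal form has invariant factors (1,1,1,1,1,1,1).

The boundary map ∂_2: C_2 → C_1 sends each 2-simplex [p,q,r] to [q,r] − [p,r] + [p,q]. For instance
  ∂BEJ = EJ − BJ + BE,
  ∂AEG = EG − AG + AE.
As a 11×2 matrix over Z this has rank 2, with invariant factors (1,1).

Computing H_k = (kernel of ∂_k) / (image of ∂_{k+1}):

  H_0: rank C_0 − rank ∂_1 = 8 − 7 = 1, and the invariant factors of ∂_1 are all 1, so H_0 = Z.
  H_1: rank ker ∂_1 − rank ∂_2 = (11 − 7) − 2 = 2, and the invariant factors of ∂_2 are all 1, so H_1 = Z^2.
  H_2: rank ker ∂_2 − rank ∂_3 = (2 − 2) − 0 = 0, and there is no ∂_3, so H_2 = 0.

As a check, the Euler characteristic is 8 − 11 + 2 = -1, which agrees with 1 − 2 + 0 = -1.

H_0 = Z,  H_1 = Z^2,  H_2 = 0.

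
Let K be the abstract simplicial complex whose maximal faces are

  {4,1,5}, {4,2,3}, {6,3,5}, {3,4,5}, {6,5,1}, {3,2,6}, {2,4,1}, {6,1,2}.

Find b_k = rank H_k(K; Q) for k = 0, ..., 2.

b_0 = 1, b_1 = 0, b_2 = 1.

Order the vertices as 1 < 2 < 3 < 4 < 5 < 6. Listing each simplex with vertices in this order, K has dimension 2 with simplices:

  0-simplices (6): [1], [2], [3], [4], [5], [6]
  1-simplices (12): [1,2], [1,4], [1,5], [1,6], [2,3], [2,4], [2,6], [3,4], [3,5], [3,6], [4,5], [5,6]
  2-simplices (8): [1,2,4], [1,2,6], [1,4,5], [1,5,6], [2,3,4], [2,3,6], [3,4,5], [3,5,6]

giving chain groups C_0 ≅ Z^6, C_1 ≅ Z^12, C_2 ≅ Z^8.

Boundary ∂_1: C_1 → C_0 maps an edge to its endpoints' difference, ∂[p,q] = q − p. For instance
  ∂[3,6] = [6] − [3].
As a 6×12 matrix over Z this has rank 5, with invariant factors (1,1,1,1,1).

The boundary map ∂_2: C_2 → C_1 maps a triangle to the signed sum of its edges. For instance
  ∂[3,5,6] = [5,6] − [3,6] + [3,5],
  ∂[2,3,6] = [3,6] − [2,6] + [2,3].
The 12×8 boundary matrix has rank 7 and Smith normal form diag(1,1,1,1,1,1,1).

From H_k ≅ ker(∂_k) / im(∂_{k+1}) we obtain:

  H_0: rank C_0 − rank ∂_1 = 6 − 5 = 1, and the invariant factors of ∂_1 are all 1, so H_0 ≅ Z.
  H_1: rank ker ∂_1 − rank ∂_2 = (12 − 5) − 7 = 0, and the invariant factors of ∂_2 are all 1, so H_1 ≅ 0.
  H_2: rank ker ∂_2 − rank ∂_3 = (8 − 7) − 0 = 1, and there is no ∂_3, so H_2 ≅ Z.

As a check, the Euler characteristic is 6 − 12 + 8 = 2, which agrees with 1 − 0 + 1 = 2.

Hence the Betti numbers are b_0 = 1, b_1 = 0, b_2 = 1.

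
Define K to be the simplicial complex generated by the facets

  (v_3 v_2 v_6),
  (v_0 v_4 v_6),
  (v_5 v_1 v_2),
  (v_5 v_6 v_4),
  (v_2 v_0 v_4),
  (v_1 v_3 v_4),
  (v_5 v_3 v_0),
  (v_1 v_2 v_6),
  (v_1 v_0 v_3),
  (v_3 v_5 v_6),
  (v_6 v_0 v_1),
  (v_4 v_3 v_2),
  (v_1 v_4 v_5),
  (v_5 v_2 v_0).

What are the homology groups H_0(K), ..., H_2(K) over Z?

K has 7 vertices, 21 edges, 14 triangles.
rank ∂_0 = 0, rank ∂_1 = 6 ⇒ b_0 = 7 − 0 − 6 = 1; all invariant factors of ∂_1 are 1 so no torsion. So H_0 = Z.
rank ∂_1 = 6, rank ∂_2 = 13 ⇒ b_1 = 21 − 6 − 13 = 2; all invariant factors of ∂_2 are 1 so no torsion. So H_1 = Z^2.
rank ∂_2 = 13, rank ∂_3 = 0 ⇒ b_2 = 14 − 13 − 0 = 1. So H_2 = Z.

H_0 = Z,  H_1 = Z^2,  H_2 = Z.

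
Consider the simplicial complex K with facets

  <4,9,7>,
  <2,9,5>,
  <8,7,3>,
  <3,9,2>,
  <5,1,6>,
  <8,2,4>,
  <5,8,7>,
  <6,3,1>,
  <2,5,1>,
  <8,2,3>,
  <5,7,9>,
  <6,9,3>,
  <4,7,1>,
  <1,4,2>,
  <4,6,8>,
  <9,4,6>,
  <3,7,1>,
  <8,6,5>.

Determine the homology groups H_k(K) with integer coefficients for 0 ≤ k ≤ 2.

We work with the vertex ordering 1 < 2 < 3 < 4 < 5 < 6 < 7 < 8 < 9. The simplices of K, each written with vertices in increasing order, are:

  0-simplices (9): [1], [2], [3], [4], [5], [6], [7], [8], [9]
  1-simplices (27): (27 of them)
  2-simplices (18): [1,2,4], [1,2,5], [1,3,6], [1,3,7], [1,4,7], [1,5,6], [2,3,8], [2,3,9], [2,4,8], [2,5,9], [3,6,9], [3,7,8], [4,6,8], [4,6,9], [4,7,9], [5,6,8], [5,7,8], [5,7,9]

giving chain groups C_0 ≅ Z^9, C_1 ≅ Z^27, C_2 ≅ Z^18.

∂_1: C_1 → C_0 is given by ∂[p,q] = [q] − [p].
The resulting 9×27 matrix has rank 8, and its Smith normal form has invariant factors (1,1,1,1,1,1,1,1).

∂_2: C_2 → C_1 acts by ∂[p,q,r] = [q,r] − [p,r] + [p,q]. For instance
  ∂[5,7,9] = [7,9] − [5,9] + [5,7],
  ∂[2,3,9] = [3,9] − [2,9] + [2,3].
This gives a 27×18 integer matrix of rank 17; reducing to Smith normal form yields diagonal entries (1,1,1,1,1,1,1,1,1,1,1,1,1,1,1,1,1).

Computing H_k = (kernel of ∂_k) / (image of ∂_{k+1}):

  H_0: rank C_0 − rank ∂_1 = 9 − 8 = 1, and the invariant factors of ∂_1 are all 1, so H_0 = Z.
  H_1: rank ker ∂_1 − rank ∂_2 = (27 − 8) − 17 = 2, and the invariant factors of ∂_2 are all 1, so H_1 = Z^2.
  H_2: rank ker ∂_2 − rank ∂_3 = (18 − 17) − 0 = 1, and there is no ∂_3, so H_2 = Z.

As a check, the Euler characteristic is 9 − 27 + 18 = 0, which agrees with 1 − 2 + 1 = 0.

H_0 = Z,  H_1 = Z^2,  H_2 = Z.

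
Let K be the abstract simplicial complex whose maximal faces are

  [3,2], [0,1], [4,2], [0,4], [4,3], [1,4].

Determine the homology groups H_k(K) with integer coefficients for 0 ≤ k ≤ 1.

K has 5 vertices, 6 edges.
rank ∂_0 = 0, rank ∂_1 = 4 ⇒ b_0 = 5 − 0 − 4 = 1; all invariant factors of ∂_1 are 1 so no torsion. So H_0 = Z.
rank ∂_1 = 4, rank ∂_2 = 0 ⇒ b_1 = 6 − 4 − 0 = 2. So H_1 = Z^2.

H_0 = Z,  H_1 = Z^2.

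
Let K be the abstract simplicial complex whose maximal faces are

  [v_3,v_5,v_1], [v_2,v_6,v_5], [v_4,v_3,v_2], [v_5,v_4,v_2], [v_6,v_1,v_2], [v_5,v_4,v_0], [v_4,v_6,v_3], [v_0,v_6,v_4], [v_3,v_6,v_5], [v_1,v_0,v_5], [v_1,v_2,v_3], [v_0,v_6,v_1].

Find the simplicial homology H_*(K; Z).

H_0 ≅ Z,  H_1 ≅ Z/2,  H_2 = 0.

Order the vertices as v_0 < v_1 < v_2 < v_3 < v_4 < v_5 < v_6. Listing each simplex with vertices in this order, K has dimension 2 with simplices:

  0-simplices (7): [v_0], [v_1], [v_2], [v_3], [v_4], [v_5], [v_6]
  1-simplices (18): (18 of them)
  2-simplices (12): (12 of them)

Hence C_0 ≅ Z^7, C_1 ≅ Z^18, C_2 ≅ Z^12.

Boundary ∂_1: C_1 → C_0 is given by ∂[p,q] = [q] − [p]. For instance
  ∂[v_0,v_6] = [v_6] − [v_0].
As a 7×18 matrix over Z this has rank 6, with invariant factors (1,1,1,1,1,1).

Boundary ∂_2: C_2 → C_1 maps a triangle to the signed sum of its edges. For instance
  ∂[v_2,v_3,v_4] = [v_3,v_4] − [v_2,v_4] + [v_2,v_3],
  ∂[v_1,v_3,v_5] = [v_3,v_5] − [v_1,v_5] + [v_1,v_3].
As a 18×12 matrix over Z this has rank 12, with invariant factors (1,1,1,1,1,1,1,1,1,1,1,2).

Now H_k = ker ∂_k / im ∂_{k+1}, so:

  H_0: rank C_0 − rank ∂_1 = 7 − 6 = 1, and the invariant factors of ∂_1 are all 1, so H_0 = Z.
  H_1: rank ker ∂_1 − rank ∂_2 = (18 − 6) − 12 = 0, and ∂_2 has invariant factor 2 > 1, so H_1 = Z/2.
  H_2: rank ker ∂_2 − rank ∂_3 = (12 − 12) − 0 = 0, and there is no ∂_3, so H_2 = 0.

(K is a triangulation of the real projective plane RP^2.)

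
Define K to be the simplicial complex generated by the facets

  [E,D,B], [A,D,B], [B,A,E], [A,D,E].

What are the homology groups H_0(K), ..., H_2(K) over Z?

K has 4 vertices, 6 edges, 4 triangles.
rank ∂_0 = 0, rank ∂_1 = 3 ⇒ b_0 = 4 − 0 − 3 = 1; all invariant factors of ∂_1 are 1 so no torsion. So H_0 = Z.
rank ∂_1 = 3, rank ∂_2 = 3 ⇒ b_1 = 6 − 3 − 3 = 0; all invariant factors of ∂_2 are 1 so no torsion. So H_1 = 0.
rank ∂_2 = 3, rank ∂_3 = 0 ⇒ b_2 = 4 − 3 − 0 = 1. So H_2 = Z.

H_0 = Z,  H_1 = 0,  H_2 = Z.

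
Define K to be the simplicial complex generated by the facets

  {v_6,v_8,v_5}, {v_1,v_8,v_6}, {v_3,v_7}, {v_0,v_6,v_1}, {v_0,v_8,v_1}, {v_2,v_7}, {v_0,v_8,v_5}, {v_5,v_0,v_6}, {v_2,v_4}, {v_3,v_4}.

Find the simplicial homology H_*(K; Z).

Take the total order v_0 < v_1 < v_2 < v_3 < v_4 < v_5 < v_6 < v_7 < v_8 on the vertex set. Then K (dimension 2) consists of the simplices:

  0-simplices (9): [v_0], [v_1], [v_2], [v_3], [v_4], [v_5], [v_6], [v_7], [v_8]
  1-simplices (13): [v_0,v_1], [v_0,v_5], [v_0,v_6], [v_0,v_8], [v_1,v_6], [v_1,v_8], [v_2,v_4], [v_2,v_7], [v_3,v_4], [v_3,v_7], [v_5,v_6], [v_5,v_8], [v_6,v_8]
  2-simplices (6): [v_0,v_1,v_6], [v_0,v_1,v_8], [v_0,v_5,v_6], [v_0,v_5,v_8], [v_1,v_6,v_8], [v_5,v_6,v_8]

so the chain groups are C_0 ≅ Z^9, C_1 ≅ Z^13, C_2 ≅ Z^6.

Boundary ∂_1: C_1 → C_0 sends each edge [p,q] (with p < q) to q − p.
The 9×13 boundary matrix has rank 7 and Smith normal form diag(1,1,1,1,1,1,1).

Boundary ∂_2: C_2 → C_1 maps a triangle to the signed sum of its edges. For instance
  ∂[v_1,v_6,v_8] = [v_6,v_8] − [v_1,v_8] + [v_1,v_6],
  ∂[v_5,v_6,v_8] = [v_6,v_8] − [v_5,v_8] + [v_5,v_6].
The resulting 13×6 matrix has rank 5, and its Smith normal form has invariant factors (1,1,1,1,1).

Computing H_k = (kernel of ∂_k) / (image of ∂_{k+1}):

  H_0: rank C_0 − rank ∂_1 = 9 − 7 = 2, and the invariant factors of ∂_1 are all 1, so H_0 ≅ Z^2.
  H_1: rank ker ∂_1 − rank ∂_2 = (13 − 7) − 5 = 1, and the invariant factors of ∂_2 are all 1, so H_1 ≅ Z.
  H_2: rank ker ∂_2 − rank ∂_3 = (6 − 5) − 0 = 1, and there is no ∂_3, so H_2 ≅ Z.

H_0 ≅ Z^2,  H_1 ≅ Z,  H_2 ≅ Z.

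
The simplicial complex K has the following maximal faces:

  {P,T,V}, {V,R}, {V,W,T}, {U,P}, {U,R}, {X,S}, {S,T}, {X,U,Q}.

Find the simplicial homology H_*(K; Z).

H_0 = Z,  H_1 = Z^2,  H_2 = 0.

Take the total order P < Q < R < S < T < U < V < W < X on the vertex set. Then K (dimension 2) consists of the simplices:

  0-simplices (9): P, Q, R, S, T, U, V, W, X
  1-simplices (13): PT, PU, PV, QU, QX, RU, RV, ST, SX, TV, TW, UX, VW
  2-simplices (3): PTV, QUX, TVW

giving chain groups C_0 ≅ Z^9, C_1 ≅ Z^13, C_2 ≅ Z^3.

Boundary ∂_1: C_1 → C_0 sends each edge [p,q] (with p < q) to q − p. For instance
  ∂UX = X − U.
This gives a 9×13 integer matrix of rank 8; reducing to Smith normal form yields diagonal entries (1,1,1,1,1,1,1,1).

The boundary map ∂_2: C_2 → C_1 acts by ∂[p,q,r] = [q,r] − [p,r] + [p,q]. For instance
  ∂TVW = VW − TW + TV,
  ∂QUX = UX − QX + QU.
The resulting 13×3 matrix has rank 3, and its Smith normal form has invariant factors (1,1,1).

From H_k ≅ ker(∂_k) / im(∂_{k+1}) we obtain:

  H_0: rank C_0 − rank ∂_1 = 9 − 8 = 1, and the invariant factors of ∂_1 are all 1, so H_0 ≅ Z.
  H_1: rank ker ∂_1 − rank ∂_2 = (13 − 8) − 3 = 2, and the invariant factors of ∂_2 are all 1, so H_1 ≅ Z^2.
  H_2: rank ker ∂_2 − rank ∂_3 = (3 − 3) − 0 = 0, and there is no ∂_3, so H_2 ≅ 0.

As a check, the Euler characteristic is 9 − 13 + 3 = -1, which agrees with 1 − 2 + 0 = -1.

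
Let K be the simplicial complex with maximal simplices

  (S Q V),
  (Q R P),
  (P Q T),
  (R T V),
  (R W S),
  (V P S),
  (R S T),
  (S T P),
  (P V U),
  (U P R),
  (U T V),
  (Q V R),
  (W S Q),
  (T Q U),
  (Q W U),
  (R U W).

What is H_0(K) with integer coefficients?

H_0 = Z.

Fix the vertex order P < Q < R < S < T < U < V < W and write every simplex with vertices in increasing order. Then dim K = 2 and the simplices of K are:

  0-simplices (8): P, Q, R, S, T, U, V, W
  1-simplices (24): PQ, PR, PS, PT, PU, PV, QR, QS, QT, QU, QV, QW, RS, RT, RU, RV, RW, ST, SV, SW, TU, TV, UV, UW
  2-simplices (16): PQR, PQT, PRU, PST, PSV, PUV, QRV, QSV, QSW, QTU, QUW, RST, RSW, RTV, RUW, TUV

so the chain groups are C_0 ≅ Z^8, C_1 ≅ Z^24, C_2 ≅ Z^16.

Boundary ∂_1: C_1 → C_0 maps an edge to its endpoints' difference, ∂[p,q] = q − p. For instance
  ∂PV = V − P.
The 8×24 boundary matrix has rank 7 and Smith normal form diag(1,1,1,1,1,1,1).

Boundary ∂_2: C_2 → C_1 acts by ∂[p,q,r] = [q,r] − [p,r] + [p,q]. For instance
  ∂RSW = SW − RW + RS,
  ∂PUV = UV − PV + PU.
This gives a 24×16 integer matrix of rank 15; reducing to Smith normal form yields diagonal entries (1,1,1,1,1,1,1,1,1,1,1,1,1,1,1).

Now H_k = ker ∂_k / im ∂_{k+1}, so:

  H_0: rank C_0 − rank ∂_1 = 8 − 7 = 1, and the invariant factors of ∂_1 are all 1, so H_0 = Z.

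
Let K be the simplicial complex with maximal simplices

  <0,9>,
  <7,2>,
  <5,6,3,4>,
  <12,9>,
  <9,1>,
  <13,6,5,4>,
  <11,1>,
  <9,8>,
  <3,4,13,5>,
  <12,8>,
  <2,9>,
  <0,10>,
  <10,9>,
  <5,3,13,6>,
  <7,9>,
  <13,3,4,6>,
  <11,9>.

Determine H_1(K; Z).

We work with the vertex ordering 0 < 1 < 2 < 3 < 4 < 5 < 6 < 7 < 8 < 9 < 10 < 11 < 12 < 13. The simplices of K, each written with vertices in increasing order, are:

  0-simplices (14): [0], [1], [2], [3], [4], [5], [6], [7], [8], [9], [10], [11], [12], [13]
  1-simplices (22): (22 of them)
  2-simplices (10): [3,4,5], [3,4,6], [3,4,13], [3,5,6], [3,5,13], [3,6,13], [4,5,6], [4,5,13], [4,6,13], [5,6,13]
  3-simplices (5): [3,4,5,6], [3,4,5,13], [3,4,6,13], [3,5,6,13], [4,5,6,13]

so the chain groups are C_0 ≅ Z^14, C_1 ≅ Z^22, C_2 ≅ Z^10, C_3 ≅ Z^5.

∂_1: C_1 → C_0 sends each edge [p,q] (with p < q) to q − p.
The 14×22 boundary matrix has rank 12 and Smith normal form diag(1,1,1,1,1,1,1,1,1,1,1,1).

Boundary ∂_2: C_2 → C_1 acts by ∂[p,q,r] = [q,r] − [p,r] + [p,q]. For instance
  ∂[4,5,6] = [5,6] − [4,6] + [4,5],
  ∂[4,5,13] = [5,13] − [4,13] + [4,5].
As a 22×10 matrix over Z this has rank 6, with invariant factors (1,1,1,1,1,1).

Boundary ∂_3: C_3 → C_2 sends each 3-simplex σ to the alternating sum Σ_i (−1)^i (σ with its i-th vertex removed). For instance
  ∂[3,4,5,6] = [4,5,6] − [3,5,6] + [3,4,6] − [3,4,5],
  ∂[3,4,6,13] = [4,6,13] − [3,6,13] + [3,4,13] − [3,4,6].
This gives a 10×5 integer matrix of rank 4; reducing to Smith normal form yields diagonal entries (1,1,1,1).

Computing H_k = (kernel of ∂_k) / (image of ∂_{k+1}):

  H_1: rank ker ∂_1 − rank ∂_2 = (22 − 12) − 6 = 4, and the invariant factors of ∂_2 are all 1, so H_1 ≅ Z^4.

H_1 ≅ Z^4.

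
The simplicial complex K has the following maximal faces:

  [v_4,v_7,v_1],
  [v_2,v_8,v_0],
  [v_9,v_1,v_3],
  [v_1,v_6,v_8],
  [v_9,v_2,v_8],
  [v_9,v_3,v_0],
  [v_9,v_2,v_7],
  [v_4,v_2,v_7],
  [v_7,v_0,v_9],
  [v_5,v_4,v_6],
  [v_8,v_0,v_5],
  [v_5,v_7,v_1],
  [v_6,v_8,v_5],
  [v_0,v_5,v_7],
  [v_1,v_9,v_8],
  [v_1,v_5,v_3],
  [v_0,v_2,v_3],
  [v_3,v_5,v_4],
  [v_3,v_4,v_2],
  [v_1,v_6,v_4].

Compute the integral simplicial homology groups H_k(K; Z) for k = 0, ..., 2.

H_0 = Z,  H_1 = Z × Z/2,  H_2 = 0.

We work with the vertex ordering v_0 < v_1 < v_2 < v_3 < v_4 < v_5 < v_6 < v_7 < v_8 < v_9. The simplices of K, each written with vertices in increasing order, are:

  0-simplices (10): [v_0], [v_1], [v_2], [v_3], [v_4], [v_5], [v_6], [v_7], [v_8], [v_9]
  1-simplices (30): (30 of them)
  2-simplices (20): (20 of them)

giving chain groups C_0 ≅ Z^10, C_1 ≅ Z^30, C_2 ≅ Z^20.

The boundary map ∂_1: C_1 → C_0 is given by ∂[p,q] = [q] − [p].
This gives a 10×30 integer matrix of rank 9; reducing to Smith normal form yields diagonal entries (1,1,1,1,1,1,1,1,1).

Boundary ∂_2: C_2 → C_1 sends each 2-simplex [p,q,r] to [q,r] − [p,r] + [p,q]. For instance
  ∂[v_0,v_7,v_9] = [v_7,v_9] − [v_0,v_9] + [v_0,v_7],
  ∂[v_2,v_3,v_4] = [v_3,v_4] − [v_2,v_4] + [v_2,v_3].
As a 30×20 matrix over Z this has rank 20, with invariant factors (1,1,1,1,1,1,1,1,1,1,1,1,1,1,1,1,1,1,1,2).

Now H_k = ker ∂_k / im ∂_{k+1}, so:

  H_0: rank C_0 − rank ∂_1 = 10 − 9 = 1, and the invariant factors of ∂_1 are all 1, so H_0 = Z.
  H_1: rank ker ∂_1 − rank ∂_2 = (30 − 9) − 20 = 1, and ∂_2 has invariant factor 2 > 1, so H_1 = Z × Z/2.
  H_2: rank ker ∂_2 − rank ∂_3 = (20 − 20) − 0 = 0, and there is no ∂_3, so H_2 = 0.

(K is a triangulation of the Klein bottle.)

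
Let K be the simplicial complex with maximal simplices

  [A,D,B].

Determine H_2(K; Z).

We work with the vertex ordering A < B < D. The simplices of K, each written with vertices in increasing order, are:

  0-simplices (3): A, B, D
  1-simplices (3): AB, AD, BD
  2-simplices (1): ABD

Hence C_0 ≅ Z^3, C_1 ≅ Z^3, C_2 ≅ Z^1.

∂_1: C_1 → C_0 maps an edge to its endpoints' difference, ∂[p,q] = q − p.
This gives a 3×3 integer matrix of rank 2; reducing to Smith normal form yields diagonal entries (1,1).

Boundary ∂_2: C_2 → C_1 acts by ∂[p,q,r] = [q,r] − [p,r] + [p,q]. For instance
  ∂ABD = BD − AD + AB.
The resulting 3×1 matrix has rank 1, and its Smith normal form has invariant factors (1).

Now H_k = ker ∂_k / im ∂_{k+1}, so:

  H_2: rank ker ∂_2 − rank ∂_3 = (1 − 1) − 0 = 0, and there is no ∂_3, so H_2 ≅ 0.

(K is a triangulation of the 2-simplex.)

H_2 ≅ 0.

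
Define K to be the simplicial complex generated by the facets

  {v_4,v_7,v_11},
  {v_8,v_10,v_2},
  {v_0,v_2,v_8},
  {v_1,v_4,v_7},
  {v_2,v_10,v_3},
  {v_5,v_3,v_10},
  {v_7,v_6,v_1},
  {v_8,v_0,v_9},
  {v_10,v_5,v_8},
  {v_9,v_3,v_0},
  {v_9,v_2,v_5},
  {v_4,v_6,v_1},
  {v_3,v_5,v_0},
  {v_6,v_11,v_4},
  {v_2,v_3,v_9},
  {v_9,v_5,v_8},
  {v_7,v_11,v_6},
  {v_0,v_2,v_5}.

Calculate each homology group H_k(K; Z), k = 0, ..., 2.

Order the vertices as v_0 < v_1 < v_2 < v_3 < v_4 < v_5 < v_6 < v_7 < v_8 < v_9 < v_10 < v_11. Listing each simplex with vertices in this order, K has dimension 2 with simplices:

  0-simplices (12): [v_0], [v_1], [v_2], [v_3], [v_4], [v_5], [v_6], [v_7], [v_8], [v_9], [v_10], [v_11]
  1-simplices (27): (27 of them)
  2-simplices (18): (18 of them)

Hence C_0 ≅ Z^12, C_1 ≅ Z^27, C_2 ≅ Z^18.

The boundary map ∂_1: C_1 → C_0 maps an edge to its endpoints' difference, ∂[p,q] = q − p.
This gives a 12×27 integer matrix of rank 10; reducing to Smith normal form yields diagonal entries (1,1,1,1,1,1,1,1,1,1).

The boundary map ∂_2: C_2 → C_1 acts by ∂[p,q,r] = [q,r] − [p,r] + [p,q]. For instance
  ∂[v_6,v_7,v_11] = [v_7,v_11] − [v_6,v_11] + [v_6,v_7],
  ∂[v_2,v_5,v_9] = [v_5,v_9] − [v_2,v_9] + [v_2,v_5].
The 27×18 boundary matrix has rank 17 and Smith normal form diag(1,1,1,1,1,1,1,1,1,1,1,1,1,1,1,1,2).

From H_k ≅ ker(∂_k) / im(∂_{k+1}) we obtain:

  H_0: rank C_0 − rank ∂_1 = 12 − 10 = 2, and the invariant factors of ∂_1 are all 1, so H_0 ≅ Z^2.
  H_1: rank ker ∂_1 − rank ∂_2 = (27 − 10) − 17 = 0, and ∂_2 has invariant factor 2 > 1, so H_1 ≅ Z/2.
  H_2: rank ker ∂_2 − rank ∂_3 = (18 − 17) − 0 = 1, and there is no ∂_3, so H_2 ≅ Z.

As a check, the Euler characteristic is 12 − 27 + 18 = 3, which agrees with 2 − 0 + 1 = 3.
(K is a triangulation of the disjoint union of the 2-sphere S^2 and the real projective plane RP^2.)

H_0 = Z^2,  H_1 = Z/2,  H_2 = Z.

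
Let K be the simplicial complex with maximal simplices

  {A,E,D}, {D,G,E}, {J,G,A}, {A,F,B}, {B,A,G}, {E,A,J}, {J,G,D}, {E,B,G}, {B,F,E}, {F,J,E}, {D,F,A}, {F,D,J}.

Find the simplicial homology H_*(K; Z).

Take the total order A < B < D < E < F < G < J on the vertex set. Then K (dimension 2) consists of the simplices:

  0-simplices (7): A, B, D, E, F, G, J
  1-simplices (18): AB, AD, AE, AF, AG, AJ, BE, BF, BG, DE, DF, DG, DJ, EF, EG, EJ, FJ, GJ
  2-simplices (12): ABF, ABG, ADE, ADF, AEJ, AGJ, BEF, BEG, DEG, DFJ, DGJ, EFJ

giving chain groups C_0 ≅ Z^7, C_1 ≅ Z^18, C_2 ≅ Z^12.

The boundary map ∂_1: C_1 → C_0 sends each edge [p,q] (with p < q) to q − p. For instance
  ∂GJ = J − G.
The 7×18 boundary matrix has rank 6 and Smith normal form diag(1,1,1,1,1,1).

∂_2: C_2 → C_1 acts by ∂[p,q,r] = [q,r] − [p,r] + [p,q]. For instance
  ∂DEG = EG − DG + DE,
  ∂DFJ = FJ − DJ + DF.
The 18×12 boundary matrix has rank 12 and Smith normal form diag(1,1,1,1,1,1,1,1,1,1,1,2).

Reading off H_k = ker ∂_k / im ∂_{k+1}:

  H_0: rank C_0 − rank ∂_1 = 7 − 6 = 1, and the invariant factors of ∂_1 are all 1, so H_0 = Z.
  H_1: rank ker ∂_1 − rank ∂_2 = (18 − 6) − 12 = 0, and ∂_2 has invariant factor 2 > 1, so H_1 = Z_2.
  H_2: rank ker ∂_2 − rank ∂_3 = (12 − 12) − 0 = 0, and there is no ∂_3, so H_2 = 0.

As a check, the Euler characteristic is 7 − 18 + 12 = 1, which agrees with 1 − 0 + 0 = 1.
(K is a triangulation of the real projective plane RP^2.)

H_0 = Z,  H_1 = Z_2,  H_2 = 0.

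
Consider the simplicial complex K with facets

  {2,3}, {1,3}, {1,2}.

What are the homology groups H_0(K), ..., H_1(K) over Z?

Take the total order 1 < 2 < 3 on the vertex set. Then K (dimension 1) consists of the simplices:

  0-simplices (3): [1], [2], [3]
  1-simplices (3): [1,2], [1,3], [2,3]

Hence C_0 ≅ Z^3, C_1 ≅ Z^3.

The boundary map ∂_1: C_1 → C_0 sends each edge [p,q] (with p < q) to q − p.
This gives a 3×3 integer matrix of rank 2; reducing to Smith normal form yields diagonal entries (1,1).

Computing H_k = (kernel of ∂_k) / (image of ∂_{k+1}):

  H_0: rank C_0 − rank ∂_1 = 3 − 2 = 1, and the invariant factors of ∂_1 are all 1, so H_0 = Z.
  H_1: rank ker ∂_1 − rank ∂_2 = (3 − 2) − 0 = 1, and there is no ∂_2, so H_1 = Z.

As a check, the Euler characteristic is 3 − 3 = 0, which agrees with 1 − 1 = 0.

H_0 = Z,  H_1 = Z.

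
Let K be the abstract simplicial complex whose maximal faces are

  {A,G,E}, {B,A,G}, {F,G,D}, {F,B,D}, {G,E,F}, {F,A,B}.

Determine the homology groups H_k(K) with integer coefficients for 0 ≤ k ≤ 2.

H_0 ≅ Z,  H_1 ≅ Z,  H_2 = 0.

We work with the vertex ordering A < B < D < E < F < G. The simplices of K, each written with vertices in increasing order, are:

  0-simplices (6): A, B, D, E, F, G
  1-simplices (12): AB, AE, AF, AG, BD, BF, BG, DF, DG, EF, EG, FG
  2-simplices (6): ABF, ABG, AEG, BDF, DFG, EFG

Hence C_0 ≅ Z^6, C_1 ≅ Z^12, C_2 ≅ Z^6.

Boundary ∂_1: C_1 → C_0 maps an edge to its endpoints' difference, ∂[p,q] = q − p. For instance
  ∂AB = B − A.
This gives a 6×12 integer matrix of rank 5; reducing to Smith normal form yields diagonal entries (1,1,1,1,1).

The boundary map ∂_2: C_2 → C_1 sends each 2-simplex [p,q,r] to [q,r] − [p,r] + [p,q]. For instance
  ∂ABG = BG − AG + AB,
  ∂ABF = BF − AF + AB.
The 12×6 boundary matrix has rank 6 and Smith normal form diag(1,1,1,1,1,1).

From H_k ≅ ker(∂_k) / im(∂_{k+1}) we obtain:

  H_0: rank C_0 − rank ∂_1 = 6 − 5 = 1, and the invariant factors of ∂_1 are all 1, so H_0 ≅ Z.
  H_1: rank ker ∂_1 − rank ∂_2 = (12 − 5) − 6 = 1, and the invariant factors of ∂_2 are all 1, so H_1 ≅ Z.
  H_2: rank ker ∂_2 − rank ∂_3 = (6 − 6) − 0 = 0, and there is no ∂_3, so H_2 ≅ 0.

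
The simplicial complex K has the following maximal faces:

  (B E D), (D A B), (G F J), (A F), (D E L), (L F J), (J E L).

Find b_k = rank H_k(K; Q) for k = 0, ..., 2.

b_0 = 1, b_1 = 1, b_2 = 0.

K has 8 vertices, 14 edges, 6 triangles.
rank ∂_0 = 0, rank ∂_1 = 7 ⇒ b_0 = 8 − 0 − 7 = 1; all invariant factors of ∂_1 are 1 so no torsion. So H_0 ≅ Z.
rank ∂_1 = 7, rank ∂_2 = 6 ⇒ b_1 = 14 − 7 − 6 = 1; all invariant factors of ∂_2 are 1 so no torsion. So H_1 ≅ Z.
rank ∂_2 = 6, rank ∂_3 = 0 ⇒ b_2 = 6 − 6 − 0 = 0. So H_2 ≅ 0.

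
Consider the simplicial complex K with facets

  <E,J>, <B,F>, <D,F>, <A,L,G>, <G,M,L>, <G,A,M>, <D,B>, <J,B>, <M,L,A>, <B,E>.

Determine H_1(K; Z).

H_1 = Z^2.

Fix the vertex order A < B < D < E < F < G < J < L < M and write every simplex with vertices in increasing order. Then dim K = 2 and the simplices of K are:

  0-simplices (9): A, B, D, E, F, G, J, L, M
  1-simplices (12): AG, AL, AM, BD, BE, BF, BJ, DF, EJ, GL, GM, LM
  2-simplices (4): AGL, AGM, ALM, GLM

Hence C_0 ≅ Z^9, C_1 ≅ Z^12, C_2 ≅ Z^4.

∂_1: C_1 → C_0 maps an edge to its endpoints' difference, ∂[p,q] = q − p.
As a 9×12 matrix over Z this has rank 7, with invariant factors (1,1,1,1,1,1,1).

Boundary ∂_2: C_2 → C_1 maps a triangle to the signed sum of its edges. For instance
  ∂AGM = GM − AM + AG,
  ∂AGL = GL − AL + AG.
The resulting 12×4 matrix has rank 3, and its Smith normal form has invariant factors (1,1,1).

Computing H_k = (kernel of ∂_k) / (image of ∂_{k+1}):

  H_1: rank ker ∂_1 − rank ∂_2 = (12 − 7) − 3 = 2, and the invariant factors of ∂_2 are all 1, so H_1 ≅ Z^2.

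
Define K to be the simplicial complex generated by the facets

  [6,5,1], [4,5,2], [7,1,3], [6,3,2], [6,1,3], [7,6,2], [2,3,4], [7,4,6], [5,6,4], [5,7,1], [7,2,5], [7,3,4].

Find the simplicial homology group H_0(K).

Take the total order 1 < 2 < 3 < 4 < 5 < 6 < 7 on the vertex set. Then K (dimension 2) consists of the simplices:

  0-simplices (7): [1], [2], [3], [4], [5], [6], [7]
  1-simplices (18): [1,3], [1,5], [1,6], [1,7], [2,3], [2,4], [2,5], [2,6], [2,7], [3,4], [3,6], [3,7], [4,5], [4,6], [4,7], [5,6], [5,7], [6,7]
  2-simplices (12): [1,3,6], [1,3,7], [1,5,6], [1,5,7], [2,3,4], [2,3,6], [2,4,5], [2,5,7], [2,6,7], [3,4,7], [4,5,6], [4,6,7]

giving chain groups C_0 ≅ Z^7, C_1 ≅ Z^18, C_2 ≅ Z^12.

The boundary map ∂_1: C_1 → C_0 maps an edge to its endpoints' difference, ∂[p,q] = q − p. For instance
  ∂[2,3] = [3] − [2].
The resulting 7×18 matrix has rank 6, and its Smith normal form has invariant factors (1,1,1,1,1,1).

The boundary map ∂_2: C_2 → C_1 sends each 2-simplex [p,q,r] to [q,r] − [p,r] + [p,q]. For instance
  ∂[2,5,7] = [5,7] − [2,7] + [2,5],
  ∂[4,6,7] = [6,7] − [4,7] + [4,6].
As a 18×12 matrix over Z this has rank 12, with invariant factors (1,1,1,1,1,1,1,1,1,1,1,2).

Reading off H_k = ker ∂_k / im ∂_{k+1}:

  H_0: rank C_0 − rank ∂_1 = 7 − 6 = 1, and the invariant factors of ∂_1 are all 1, so H_0 ≅ Z.

H_0 ≅ Z.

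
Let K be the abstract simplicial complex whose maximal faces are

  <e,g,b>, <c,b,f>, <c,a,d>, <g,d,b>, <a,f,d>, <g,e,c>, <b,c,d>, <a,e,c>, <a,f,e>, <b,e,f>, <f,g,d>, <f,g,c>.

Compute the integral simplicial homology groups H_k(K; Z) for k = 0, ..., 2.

Take the total order a < b < c < d < e < f < g on the vertex set. Then K (dimension 2) consists of the simplices:

  0-simplices (7): a, b, c, d, e, f, g
  1-simplices (18): ac, ad, ae, af, bc, bd, be, bf, bg, cd, ce, cf, cg, df, dg, ef, eg, fg
  2-simplices (12): acd, ace, adf, aef, bcd, bcf, bdg, bef, beg, ceg, cfg, dfg

Hence C_0 ≅ Z^7, C_1 ≅ Z^18, C_2 ≅ Z^12.

The boundary map ∂_1: C_1 → C_0 maps an edge to its endpoints' difference, ∂[p,q] = q − p.
This gives a 7×18 integer matrix of rank 6; reducing to Smith normal form yields diagonal entries (1,1,1,1,1,1).

Boundary ∂_2: C_2 → C_1 acts by ∂[p,q,r] = [q,r] − [p,r] + [p,q]. For instance
  ∂bef = ef − bf + be,
  ∂bdg = dg − bg + bd.
As a 18×12 matrix over Z this has rank 12, with invariant factors (1,1,1,1,1,1,1,1,1,1,1,2).

From H_k ≅ ker(∂_k) / im(∂_{k+1}) we obtain:

  H_0: rank C_0 − rank ∂_1 = 7 − 6 = 1, and the invariant factors of ∂_1 are all 1, so H_0 ≅ Z.
  H_1: rank ker ∂_1 − rank ∂_2 = (18 − 6) − 12 = 0, and ∂_2 has invariant factor 2 > 1, so H_1 ≅ Z/2.
  H_2: rank ker ∂_2 − rank ∂_3 = (12 − 12) − 0 = 0, and there is no ∂_3, so H_2 ≅ 0.

H_0 = Z,  H_1 = Z/2,  H_2 = 0.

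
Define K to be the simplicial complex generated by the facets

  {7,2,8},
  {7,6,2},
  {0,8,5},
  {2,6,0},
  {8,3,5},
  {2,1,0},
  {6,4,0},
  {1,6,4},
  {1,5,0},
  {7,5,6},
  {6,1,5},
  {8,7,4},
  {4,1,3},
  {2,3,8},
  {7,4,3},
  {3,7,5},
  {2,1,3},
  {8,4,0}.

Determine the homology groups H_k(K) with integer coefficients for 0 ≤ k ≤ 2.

Take the total order 0 < 1 < 2 < 3 < 4 < 5 < 6 < 7 < 8 on the vertex set. Then K (dimension 2) consists of the simplices:

  0-simplices (9): [0], [1], [2], [3], [4], [5], [6], [7], [8]
  1-simplices (27): (27 of them)
  2-simplices (18): [0,1,2], [0,1,5], [0,2,6], [0,4,6], [0,4,8], [0,5,8], [1,2,3], [1,3,4], [1,4,6], [1,5,6], [2,3,8], [2,6,7], [2,7,8], [3,4,7], [3,5,7], [3,5,8], [4,7,8], [5,6,7]

giving chain groups C_0 ≅ Z^9, C_1 ≅ Z^27, C_2 ≅ Z^18.

∂_1: C_1 → C_0 maps an edge to its endpoints' difference, ∂[p,q] = q − p. For instance
  ∂[6,7] = [7] − [6].
This gives a 9×27 integer matrix of rank 8; reducing to Smith normal form yields diagonal entries (1,1,1,1,1,1,1,1).

The boundary map ∂_2: C_2 → C_1 sends each 2-simplex [p,q,r] to [q,r] − [p,r] + [p,q]. For instance
  ∂[1,3,4] = [3,4] − [1,4] + [1,3],
  ∂[3,4,7] = [4,7] − [3,7] + [3,4].
As a 27×18 matrix over Z this has rank 18, with invariant factors (1,1,1,1,1,1,1,1,1,1,1,1,1,1,1,1,1,2).

Now H_k = ker ∂_k / im ∂_{k+1}, so:

  H_0: rank C_0 − rank ∂_1 = 9 − 8 = 1, and the invariant factors of ∂_1 are all 1, so H_0 ≅ Z.
  H_1: rank ker ∂_1 − rank ∂_2 = (27 − 8) − 18 = 1, and ∂_2 has invariant factor 2 > 1, so H_1 ≅ Z ⊕ Z_2.
  H_2: rank ker ∂_2 − rank ∂_3 = (18 − 18) − 0 = 0, and there is no ∂_3, so H_2 ≅ 0.

As a check, the Euler characteristic is 9 − 27 + 18 = 0, which agrees with 1 − 1 + 0 = 0.

H_0 ≅ Z,  H_1 ≅ Z ⊕ Z_2,  H_2 = 0.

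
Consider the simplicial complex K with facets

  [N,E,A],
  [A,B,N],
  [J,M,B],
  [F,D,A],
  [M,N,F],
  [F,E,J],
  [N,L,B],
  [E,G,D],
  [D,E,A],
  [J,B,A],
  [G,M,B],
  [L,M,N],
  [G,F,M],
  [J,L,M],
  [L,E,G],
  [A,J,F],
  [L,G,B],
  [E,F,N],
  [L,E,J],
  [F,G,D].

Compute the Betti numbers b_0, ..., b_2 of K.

K has 10 vertices, 30 edges, 20 triangles.
rank ∂_0 = 0, rank ∂_1 = 9 ⇒ b_0 = 10 − 0 − 9 = 1; all invariant factors of ∂_1 are 1 so no torsion. So H_0 = Z.
rank ∂_1 = 9, rank ∂_2 = 20 ⇒ b_1 = 30 − 9 − 20 = 1; ∂_2 has invariant factor(s) [2] giving torsion. So H_1 = Z ⊕ Z/2.
rank ∂_2 = 20, rank ∂_3 = 0 ⇒ b_2 = 20 − 20 − 0 = 0. So H_2 = 0.

b_0 = 1, b_1 = 1, b_2 = 0.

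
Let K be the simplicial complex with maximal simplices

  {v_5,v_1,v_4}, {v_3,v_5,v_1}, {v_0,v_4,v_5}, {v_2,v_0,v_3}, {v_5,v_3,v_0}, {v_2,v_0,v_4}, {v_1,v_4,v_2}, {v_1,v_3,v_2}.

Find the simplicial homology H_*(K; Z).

Order the vertices as v_0 < v_1 < v_2 < v_3 < v_4 < v_5. Listing each simplex with vertices in this order, K has dimension 2 with simplices:

  0-simplices (6): [v_0], [v_1], [v_2], [v_3], [v_4], [v_5]
  1-simplices (12): [v_0,v_2], [v_0,v_3], [v_0,v_4], [v_0,v_5], [v_1,v_2], [v_1,v_3], [v_1,v_4], [v_1,v_5], [v_2,v_3], [v_2,v_4], [v_3,v_5], [v_4,v_5]
  2-simplices (8): [v_0,v_2,v_3], [v_0,v_2,v_4], [v_0,v_3,v_5], [v_0,v_4,v_5], [v_1,v_2,v_3], [v_1,v_2,v_4], [v_1,v_3,v_5], [v_1,v_4,v_5]

so the chain groups are C_0 ≅ Z^6, C_1 ≅ Z^12, C_2 ≅ Z^8.

The boundary map ∂_1: C_1 → C_0 is given by ∂[p,q] = [q] − [p]. For instance
  ∂[v_1,v_5] = [v_5] − [v_1].
The resulting 6×12 matrix has rank 5, and its Smith normal form has invariant factors (1,1,1,1,1).

The boundary map ∂_2: C_2 → C_1 maps a triangle to the signed sum of its edges. For instance
  ∂[v_0,v_4,v_5] = [v_4,v_5] − [v_0,v_5] + [v_0,v_4],
  ∂[v_0,v_2,v_3] = [v_2,v_3] − [v_0,v_3] + [v_0,v_2].
The 12×8 boundary matrix has rank 7 and Smith normal form diag(1,1,1,1,1,1,1).

From H_k ≅ ker(∂_k) / im(∂_{k+1}) we obtain:

  H_0: rank C_0 − rank ∂_1 = 6 − 5 = 1, and the invariant factors of ∂_1 are all 1, so H_0 ≅ Z.
  H_1: rank ker ∂_1 − rank ∂_2 = (12 − 5) − 7 = 0, and the invariant factors of ∂_2 are all 1, so H_1 ≅ 0.
  H_2: rank ker ∂_2 − rank ∂_3 = (8 − 7) − 0 = 1, and there is no ∂_3, so H_2 ≅ Z.

(K is a triangulation of the 2-sphere S^2.)

H_0 = Z,  H_1 = 0,  H_2 = Z.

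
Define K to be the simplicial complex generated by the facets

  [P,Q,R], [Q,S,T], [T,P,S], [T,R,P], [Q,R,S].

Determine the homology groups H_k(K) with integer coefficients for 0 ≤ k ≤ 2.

H_0 = Z,  H_1 = Z,  H_2 = 0.

Fix the vertex order P < Q < R < S < T and write every simplex with vertices in increasing order. Then dim K = 2 and the simplices of K are:

  0-simplices (5): P, Q, R, S, T
  1-simplices (10): PQ, PR, PS, PT, QR, QS, QT, RS, RT, ST
  2-simplices (5): PQR, PRT, PST, QRS, QST

so the chain groups are C_0 ≅ Z^5, C_1 ≅ Z^10, C_2 ≅ Z^5.

∂_1: C_1 → C_0 sends each edge [p,q] (with p < q) to q − p. For instance
  ∂PQ = Q − P.
The resulting 5×10 matrix has rank 4, and its Smith normal form has invariant factors (1,1,1,1).

∂_2: C_2 → C_1 maps a triangle to the signed sum of its edges. For instance
  ∂QST = ST − QT + QS,
  ∂PRT = RT − PT + PR.
The resulting 10×5 matrix has rank 5, and its Smith normal form has invariant factors (1,1,1,1,1).

Reading off H_k = ker ∂_k / im ∂_{k+1}:

  H_0: rank C_0 − rank ∂_1 = 5 − 4 = 1, and the invariant factors of ∂_1 are all 1, so H_0 ≅ Z.
  H_1: rank ker ∂_1 − rank ∂_2 = (10 − 4) − 5 = 1, and the invariant factors of ∂_2 are all 1, so H_1 ≅ Z.
  H_2: rank ker ∂_2 − rank ∂_3 = (5 − 5) − 0 = 0, and there is no ∂_3, so H_2 ≅ 0.

(K is a triangulation of the Möbius band.)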